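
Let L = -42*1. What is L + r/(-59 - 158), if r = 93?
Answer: -297/7 ≈ -42.429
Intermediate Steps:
L = -42
L + r/(-59 - 158) = -42 + 93/(-59 - 158) = -42 + 93/(-217) = -42 - 1/217*93 = -42 - 3/7 = -297/7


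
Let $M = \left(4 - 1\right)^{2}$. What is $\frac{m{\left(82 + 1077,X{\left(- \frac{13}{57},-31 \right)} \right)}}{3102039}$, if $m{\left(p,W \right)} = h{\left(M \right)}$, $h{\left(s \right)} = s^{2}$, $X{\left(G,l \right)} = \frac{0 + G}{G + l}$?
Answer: $\frac{9}{344671} \approx 2.6112 \cdot 10^{-5}$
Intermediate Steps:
$X{\left(G,l \right)} = \frac{G}{G + l}$
$M = 9$ ($M = 3^{2} = 9$)
$m{\left(p,W \right)} = 81$ ($m{\left(p,W \right)} = 9^{2} = 81$)
$\frac{m{\left(82 + 1077,X{\left(- \frac{13}{57},-31 \right)} \right)}}{3102039} = \frac{81}{3102039} = 81 \cdot \frac{1}{3102039} = \frac{9}{344671}$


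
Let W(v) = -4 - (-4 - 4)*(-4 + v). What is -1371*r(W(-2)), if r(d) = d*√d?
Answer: 142584*I*√13 ≈ 5.1409e+5*I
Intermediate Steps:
W(v) = -36 + 8*v (W(v) = -4 - (-8)*(-4 + v) = -4 - (32 - 8*v) = -4 + (-32 + 8*v) = -36 + 8*v)
r(d) = d^(3/2)
-1371*r(W(-2)) = -1371*(-36 + 8*(-2))^(3/2) = -1371*(-36 - 16)^(3/2) = -(-142584)*I*√13 = 142584*I*√13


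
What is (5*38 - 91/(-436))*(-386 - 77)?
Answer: -38397053/436 ≈ -88067.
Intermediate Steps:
(5*38 - 91/(-436))*(-386 - 77) = (190 - 91*(-1/436))*(-463) = (190 + 91/436)*(-463) = (82931/436)*(-463) = -38397053/436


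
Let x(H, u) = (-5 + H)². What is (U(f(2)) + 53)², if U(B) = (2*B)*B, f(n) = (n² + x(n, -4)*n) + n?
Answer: 1452025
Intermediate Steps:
f(n) = n + n² + n*(-5 + n)² (f(n) = (n² + (-5 + n)²*n) + n = (n² + n*(-5 + n)²) + n = n + n² + n*(-5 + n)²)
U(B) = 2*B²
(U(f(2)) + 53)² = (2*(2*(1 + 2 + (-5 + 2)²))² + 53)² = (2*(2*(1 + 2 + (-3)²))² + 53)² = (2*(2*(1 + 2 + 9))² + 53)² = (2*(2*12)² + 53)² = (2*24² + 53)² = (2*576 + 53)² = (1152 + 53)² = 1205² = 1452025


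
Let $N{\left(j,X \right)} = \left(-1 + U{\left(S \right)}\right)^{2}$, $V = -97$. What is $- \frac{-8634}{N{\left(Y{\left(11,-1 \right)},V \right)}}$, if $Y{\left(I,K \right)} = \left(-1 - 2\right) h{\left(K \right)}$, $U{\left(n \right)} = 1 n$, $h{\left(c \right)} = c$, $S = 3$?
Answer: $\frac{4317}{2} \approx 2158.5$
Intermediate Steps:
$U{\left(n \right)} = n$
$Y{\left(I,K \right)} = - 3 K$ ($Y{\left(I,K \right)} = \left(-1 - 2\right) K = - 3 K$)
$N{\left(j,X \right)} = 4$ ($N{\left(j,X \right)} = \left(-1 + 3\right)^{2} = 2^{2} = 4$)
$- \frac{-8634}{N{\left(Y{\left(11,-1 \right)},V \right)}} = - \frac{-8634}{4} = \left(-1\right) \left(- \frac{4317}{2}\right) = \frac{4317}{2}$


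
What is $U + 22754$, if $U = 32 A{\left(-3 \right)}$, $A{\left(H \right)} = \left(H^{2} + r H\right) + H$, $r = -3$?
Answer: $23234$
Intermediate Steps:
$A{\left(H \right)} = H^{2} - 2 H$ ($A{\left(H \right)} = \left(H^{2} - 3 H\right) + H = H^{2} - 2 H$)
$U = 480$ ($U = 32 \left(- 3 \left(-2 - 3\right)\right) = 32 \left(\left(-3\right) \left(-5\right)\right) = 32 \cdot 15 = 480$)
$U + 22754 = 480 + 22754 = 23234$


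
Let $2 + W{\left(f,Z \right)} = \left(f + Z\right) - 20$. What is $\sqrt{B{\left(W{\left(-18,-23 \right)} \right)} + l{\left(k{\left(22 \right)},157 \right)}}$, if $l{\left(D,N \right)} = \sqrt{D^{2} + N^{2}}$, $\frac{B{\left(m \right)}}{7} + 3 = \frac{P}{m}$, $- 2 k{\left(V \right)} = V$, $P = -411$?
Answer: $\frac{\sqrt{222 + 9 \sqrt{24770}}}{3} \approx 13.493$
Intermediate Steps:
$k{\left(V \right)} = - \frac{V}{2}$
$W{\left(f,Z \right)} = -22 + Z + f$ ($W{\left(f,Z \right)} = -2 - \left(20 - Z - f\right) = -2 + \left(-20 + Z + f\right) = -22 + Z + f$)
$B{\left(m \right)} = -21 - \frac{2877}{m}$ ($B{\left(m \right)} = -21 + 7 \left(- \frac{411}{m}\right) = -21 - \frac{2877}{m}$)
$\sqrt{B{\left(W{\left(-18,-23 \right)} \right)} + l{\left(k{\left(22 \right)},157 \right)}} = \sqrt{\left(-21 - \frac{2877}{-22 - 23 - 18}\right) + \sqrt{\left(\left(- \frac{1}{2}\right) 22\right)^{2} + 157^{2}}} = \sqrt{\left(-21 - \frac{2877}{-63}\right) + \sqrt{\left(-11\right)^{2} + 24649}} = \sqrt{\left(-21 - - \frac{137}{3}\right) + \sqrt{121 + 24649}} = \sqrt{\left(-21 + \frac{137}{3}\right) + \sqrt{24770}} = \sqrt{\frac{74}{3} + \sqrt{24770}}$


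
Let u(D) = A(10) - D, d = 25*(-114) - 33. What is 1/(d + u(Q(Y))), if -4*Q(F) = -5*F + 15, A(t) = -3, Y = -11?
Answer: -2/5737 ≈ -0.00034861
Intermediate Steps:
d = -2883 (d = -2850 - 33 = -2883)
Q(F) = -15/4 + 5*F/4 (Q(F) = -(-5*F + 15)/4 = -(15 - 5*F)/4 = -15/4 + 5*F/4)
u(D) = -3 - D
1/(d + u(Q(Y))) = 1/(-2883 + (-3 - (-15/4 + (5/4)*(-11)))) = 1/(-2883 + (-3 - (-15/4 - 55/4))) = 1/(-2883 + (-3 - 1*(-35/2))) = 1/(-2883 + (-3 + 35/2)) = 1/(-2883 + 29/2) = 1/(-5737/2) = -2/5737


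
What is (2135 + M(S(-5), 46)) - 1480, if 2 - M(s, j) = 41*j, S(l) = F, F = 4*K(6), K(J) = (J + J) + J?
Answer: -1229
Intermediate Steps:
K(J) = 3*J (K(J) = 2*J + J = 3*J)
F = 72 (F = 4*(3*6) = 4*18 = 72)
S(l) = 72
M(s, j) = 2 - 41*j
(2135 + M(S(-5), 46)) - 1480 = (2135 + (2 - 41*46)) - 1480 = (2135 + (2 - 1886)) - 1480 = (2135 - 1884) - 1480 = 251 - 1480 = -1229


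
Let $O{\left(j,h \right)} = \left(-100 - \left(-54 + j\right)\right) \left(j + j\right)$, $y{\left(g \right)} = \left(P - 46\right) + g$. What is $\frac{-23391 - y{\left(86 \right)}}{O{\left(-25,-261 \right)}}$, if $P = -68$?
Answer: $- \frac{23363}{1050} \approx -22.25$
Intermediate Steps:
$y{\left(g \right)} = -114 + g$ ($y{\left(g \right)} = \left(-68 - 46\right) + g = -114 + g$)
$O{\left(j,h \right)} = 2 j \left(-46 - j\right)$ ($O{\left(j,h \right)} = \left(-46 - j\right) 2 j = 2 j \left(-46 - j\right)$)
$\frac{-23391 - y{\left(86 \right)}}{O{\left(-25,-261 \right)}} = \frac{-23391 - \left(-114 + 86\right)}{\left(-2\right) \left(-25\right) \left(46 - 25\right)} = \frac{-23391 - -28}{\left(-2\right) \left(-25\right) 21} = \frac{-23391 + 28}{1050} = \left(-23363\right) \frac{1}{1050} = - \frac{23363}{1050}$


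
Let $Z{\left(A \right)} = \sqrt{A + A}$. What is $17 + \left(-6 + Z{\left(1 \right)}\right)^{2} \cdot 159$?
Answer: $6059 - 1908 \sqrt{2} \approx 3360.7$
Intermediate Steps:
$Z{\left(A \right)} = \sqrt{2} \sqrt{A}$ ($Z{\left(A \right)} = \sqrt{2 A} = \sqrt{2} \sqrt{A}$)
$17 + \left(-6 + Z{\left(1 \right)}\right)^{2} \cdot 159 = 17 + \left(-6 + \sqrt{2} \sqrt{1}\right)^{2} \cdot 159 = 17 + \left(-6 + \sqrt{2} \cdot 1\right)^{2} \cdot 159 = 17 + \left(-6 + \sqrt{2}\right)^{2} \cdot 159 = 17 + 159 \left(-6 + \sqrt{2}\right)^{2}$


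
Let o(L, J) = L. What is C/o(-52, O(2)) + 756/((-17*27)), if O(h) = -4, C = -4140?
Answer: 17231/221 ≈ 77.968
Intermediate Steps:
C/o(-52, O(2)) + 756/((-17*27)) = -4140/(-52) + 756/((-17*27)) = -4140*(-1/52) + 756/(-459) = 1035/13 + 756*(-1/459) = 1035/13 - 28/17 = 17231/221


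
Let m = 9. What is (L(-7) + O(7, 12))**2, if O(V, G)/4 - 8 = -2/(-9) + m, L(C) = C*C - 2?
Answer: 1087849/81 ≈ 13430.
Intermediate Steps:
L(C) = -2 + C**2 (L(C) = C**2 - 2 = -2 + C**2)
O(V, G) = 620/9 (O(V, G) = 32 + 4*(-2/(-9) + 9) = 32 + 4*(-2*(-1/9) + 9) = 32 + 4*(2/9 + 9) = 32 + 4*(83/9) = 32 + 332/9 = 620/9)
(L(-7) + O(7, 12))**2 = ((-2 + (-7)**2) + 620/9)**2 = ((-2 + 49) + 620/9)**2 = (47 + 620/9)**2 = (1043/9)**2 = 1087849/81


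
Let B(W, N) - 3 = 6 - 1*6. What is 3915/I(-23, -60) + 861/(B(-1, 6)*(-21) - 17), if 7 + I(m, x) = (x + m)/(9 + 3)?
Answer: -3902187/13360 ≈ -292.08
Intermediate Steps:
B(W, N) = 3 (B(W, N) = 3 + (6 - 1*6) = 3 + (6 - 6) = 3 + 0 = 3)
I(m, x) = -7 + m/12 + x/12 (I(m, x) = -7 + (x + m)/(9 + 3) = -7 + (m + x)/12 = -7 + (m + x)*(1/12) = -7 + (m/12 + x/12) = -7 + m/12 + x/12)
3915/I(-23, -60) + 861/(B(-1, 6)*(-21) - 17) = 3915/(-7 + (1/12)*(-23) + (1/12)*(-60)) + 861/(3*(-21) - 17) = 3915/(-7 - 23/12 - 5) + 861/(-63 - 17) = 3915/(-167/12) + 861/(-80) = 3915*(-12/167) + 861*(-1/80) = -46980/167 - 861/80 = -3902187/13360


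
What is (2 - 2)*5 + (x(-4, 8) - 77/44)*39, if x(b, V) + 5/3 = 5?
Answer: 247/4 ≈ 61.750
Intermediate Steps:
x(b, V) = 10/3 (x(b, V) = -5/3 + 5 = 10/3)
(2 - 2)*5 + (x(-4, 8) - 77/44)*39 = (2 - 2)*5 + (10/3 - 77/44)*39 = 0*5 + (10/3 - 77/44)*39 = 0 + (10/3 - 1*7/4)*39 = 0 + (10/3 - 7/4)*39 = 0 + (19/12)*39 = 0 + 247/4 = 247/4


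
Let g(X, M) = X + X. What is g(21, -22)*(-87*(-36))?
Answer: 131544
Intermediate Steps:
g(X, M) = 2*X
g(21, -22)*(-87*(-36)) = (2*21)*(-87*(-36)) = 42*3132 = 131544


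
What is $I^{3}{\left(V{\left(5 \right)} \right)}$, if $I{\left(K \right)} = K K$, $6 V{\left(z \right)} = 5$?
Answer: $\frac{15625}{46656} \approx 0.3349$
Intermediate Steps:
$V{\left(z \right)} = \frac{5}{6}$ ($V{\left(z \right)} = \frac{1}{6} \cdot 5 = \frac{5}{6}$)
$I{\left(K \right)} = K^{2}$
$I^{3}{\left(V{\left(5 \right)} \right)} = \left(\left(\frac{5}{6}\right)^{2}\right)^{3} = \left(\frac{25}{36}\right)^{3} = \frac{15625}{46656}$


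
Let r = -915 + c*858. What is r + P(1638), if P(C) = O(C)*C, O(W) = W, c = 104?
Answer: 2771361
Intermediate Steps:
r = 88317 (r = -915 + 104*858 = -915 + 89232 = 88317)
P(C) = C² (P(C) = C*C = C²)
r + P(1638) = 88317 + 1638² = 88317 + 2683044 = 2771361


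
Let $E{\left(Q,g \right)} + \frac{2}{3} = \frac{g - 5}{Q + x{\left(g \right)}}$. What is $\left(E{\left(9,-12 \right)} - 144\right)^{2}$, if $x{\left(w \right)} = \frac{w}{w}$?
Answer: $\frac{19280881}{900} \approx 21423.0$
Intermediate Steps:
$x{\left(w \right)} = 1$
$E{\left(Q,g \right)} = - \frac{2}{3} + \frac{-5 + g}{1 + Q}$ ($E{\left(Q,g \right)} = - \frac{2}{3} + \frac{g - 5}{Q + 1} = - \frac{2}{3} + \frac{-5 + g}{1 + Q}$)
$\left(E{\left(9,-12 \right)} - 144\right)^{2} = \left(\frac{-17 - 18 + 3 \left(-12\right)}{3 \left(1 + 9\right)} - 144\right)^{2} = \left(\frac{-17 - 18 - 36}{3 \cdot 10} - 144\right)^{2} = \left(\frac{1}{3} \cdot \frac{1}{10} \left(-71\right) - 144\right)^{2} = \left(- \frac{71}{30} - 144\right)^{2} = \left(- \frac{4391}{30}\right)^{2} = \frac{19280881}{900}$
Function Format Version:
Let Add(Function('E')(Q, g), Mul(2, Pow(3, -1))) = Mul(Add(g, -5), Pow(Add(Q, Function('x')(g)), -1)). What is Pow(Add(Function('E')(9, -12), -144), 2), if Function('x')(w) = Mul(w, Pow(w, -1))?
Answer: Rational(19280881, 900) ≈ 21423.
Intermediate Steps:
Function('x')(w) = 1
Function('E')(Q, g) = Add(Rational(-2, 3), Mul(Pow(Add(1, Q), -1), Add(-5, g))) (Function('E')(Q, g) = Add(Rational(-2, 3), Mul(Add(g, -5), Pow(Add(Q, 1), -1))) = Add(Rational(-2, 3), Mul(Add(-5, g), Pow(Add(1, Q), -1))) = Add(Rational(-2, 3), Mul(Pow(Add(1, Q), -1), Add(-5, g))))
Pow(Add(Function('E')(9, -12), -144), 2) = Pow(Add(Mul(Rational(1, 3), Pow(Add(1, 9), -1), Add(-17, Mul(-2, 9), Mul(3, -12))), -144), 2) = Pow(Add(Mul(Rational(1, 3), Pow(10, -1), Add(-17, -18, -36)), -144), 2) = Pow(Add(Mul(Rational(1, 3), Rational(1, 10), -71), -144), 2) = Pow(Add(Rational(-71, 30), -144), 2) = Pow(Rational(-4391, 30), 2) = Rational(19280881, 900)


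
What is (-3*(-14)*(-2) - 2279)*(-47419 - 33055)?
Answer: 190160062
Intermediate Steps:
(-3*(-14)*(-2) - 2279)*(-47419 - 33055) = (42*(-2) - 2279)*(-80474) = (-84 - 2279)*(-80474) = -2363*(-80474) = 190160062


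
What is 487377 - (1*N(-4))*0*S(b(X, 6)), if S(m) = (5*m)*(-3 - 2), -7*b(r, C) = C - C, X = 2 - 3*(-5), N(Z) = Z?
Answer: 487377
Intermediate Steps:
X = 17 (X = 2 + 15 = 17)
b(r, C) = 0 (b(r, C) = -(C - C)/7 = -⅐*0 = 0)
S(m) = -25*m (S(m) = (5*m)*(-5) = -25*m)
487377 - (1*N(-4))*0*S(b(X, 6)) = 487377 - (1*(-4))*0*(-25*0) = 487377 - (-4*0)*0 = 487377 - 0*0 = 487377 - 1*0 = 487377 + 0 = 487377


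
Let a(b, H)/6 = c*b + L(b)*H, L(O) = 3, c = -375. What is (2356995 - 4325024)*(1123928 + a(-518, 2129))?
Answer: -4581079504750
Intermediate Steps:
a(b, H) = -2250*b + 18*H (a(b, H) = 6*(-375*b + 3*H) = -2250*b + 18*H)
(2356995 - 4325024)*(1123928 + a(-518, 2129)) = (2356995 - 4325024)*(1123928 + (-2250*(-518) + 18*2129)) = -1968029*(1123928 + (1165500 + 38322)) = -1968029*(1123928 + 1203822) = -1968029*2327750 = -4581079504750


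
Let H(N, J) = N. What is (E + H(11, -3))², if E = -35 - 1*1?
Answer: 625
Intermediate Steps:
E = -36 (E = -35 - 1 = -36)
(E + H(11, -3))² = (-36 + 11)² = (-25)² = 625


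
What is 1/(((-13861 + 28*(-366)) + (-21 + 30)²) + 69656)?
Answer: 1/45628 ≈ 2.1916e-5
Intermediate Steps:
1/(((-13861 + 28*(-366)) + (-21 + 30)²) + 69656) = 1/(((-13861 - 10248) + 9²) + 69656) = 1/((-24109 + 81) + 69656) = 1/(-24028 + 69656) = 1/45628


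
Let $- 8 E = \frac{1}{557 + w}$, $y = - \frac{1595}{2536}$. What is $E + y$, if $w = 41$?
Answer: $- \frac{954127}{1516528} \approx -0.62915$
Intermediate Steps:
$y = - \frac{1595}{2536}$ ($y = \left(-1595\right) \frac{1}{2536} = - \frac{1595}{2536} \approx -0.62894$)
$E = - \frac{1}{4784}$ ($E = - \frac{1}{8 \left(557 + 41\right)} = - \frac{1}{8 \cdot 598} = \left(- \frac{1}{8}\right) \frac{1}{598} = - \frac{1}{4784} \approx -0.00020903$)
$E + y = - \frac{1}{4784} - \frac{1595}{2536} = - \frac{954127}{1516528}$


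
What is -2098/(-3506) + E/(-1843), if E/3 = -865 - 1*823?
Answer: 10810499/3230779 ≈ 3.3461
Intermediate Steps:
E = -5064 (E = 3*(-865 - 1*823) = 3*(-865 - 823) = 3*(-1688) = -5064)
-2098/(-3506) + E/(-1843) = -2098/(-3506) - 5064/(-1843) = -2098*(-1/3506) - 5064*(-1/1843) = 1049/1753 + 5064/1843 = 10810499/3230779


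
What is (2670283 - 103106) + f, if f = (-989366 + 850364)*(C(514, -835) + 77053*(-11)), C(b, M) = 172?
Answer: 117794390999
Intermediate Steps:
f = 117791823822 (f = (-989366 + 850364)*(172 + 77053*(-11)) = -139002*(172 - 847583) = -139002*(-847411) = 117791823822)
(2670283 - 103106) + f = (2670283 - 103106) + 117791823822 = 2567177 + 117791823822 = 117794390999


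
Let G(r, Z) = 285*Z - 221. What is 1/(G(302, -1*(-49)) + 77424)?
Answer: 1/91168 ≈ 1.0969e-5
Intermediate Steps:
G(r, Z) = -221 + 285*Z
1/(G(302, -1*(-49)) + 77424) = 1/((-221 + 285*(-1*(-49))) + 77424) = 1/((-221 + 285*49) + 77424) = 1/((-221 + 13965) + 77424) = 1/(13744 + 77424) = 1/91168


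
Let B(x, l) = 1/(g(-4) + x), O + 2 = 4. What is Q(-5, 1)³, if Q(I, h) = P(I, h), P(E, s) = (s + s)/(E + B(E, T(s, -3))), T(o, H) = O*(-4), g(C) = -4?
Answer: -729/12167 ≈ -0.059916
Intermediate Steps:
O = 2 (O = -2 + 4 = 2)
T(o, H) = -8 (T(o, H) = 2*(-4) = -8)
B(x, l) = 1/(-4 + x)
P(E, s) = 2*s/(E + 1/(-4 + E)) (P(E, s) = (s + s)/(E + 1/(-4 + E)) = (2*s)/(E + 1/(-4 + E)) = 2*s/(E + 1/(-4 + E)))
Q(I, h) = 2*h*(-4 + I)/(1 + I*(-4 + I))
Q(-5, 1)³ = (2*1*(-4 - 5)/(1 - 5*(-4 - 5)))³ = (2*1*(-9)/(1 - 5*(-9)))³ = (2*1*(-9)/(1 + 45))³ = (2*1*(-9)/46)³ = (2*1*(1/46)*(-9))³ = (-9/23)³ = -729/12167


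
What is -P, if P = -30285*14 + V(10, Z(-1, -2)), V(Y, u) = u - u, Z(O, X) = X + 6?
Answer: 423990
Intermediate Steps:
Z(O, X) = 6 + X
V(Y, u) = 0
P = -423990 (P = -30285*14 + 0 = -673*630 + 0 = -423990 + 0 = -423990)
-P = -1*(-423990) = 423990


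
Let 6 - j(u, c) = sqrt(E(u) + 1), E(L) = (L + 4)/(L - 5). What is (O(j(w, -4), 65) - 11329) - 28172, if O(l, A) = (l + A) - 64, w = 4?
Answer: -39494 - I*sqrt(7) ≈ -39494.0 - 2.6458*I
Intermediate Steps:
E(L) = (4 + L)/(-5 + L)
j(u, c) = 6 - sqrt(1 + (4 + u)/(-5 + u)) (j(u, c) = 6 - sqrt((4 + u)/(-5 + u) + 1) = 6 - sqrt(1 + (4 + u)/(-5 + u)))
O(l, A) = -64 + A + l (O(l, A) = (A + l) - 64 = -64 + A + l)
(O(j(w, -4), 65) - 11329) - 28172 = ((-64 + 65 + (6 - sqrt((-1 + 2*4)/(-5 + 4)))) - 11329) - 28172 = ((-64 + 65 + (6 - sqrt((-1 + 8)/(-1)))) - 11329) - 28172 = ((-64 + 65 + (6 - sqrt(-1*7))) - 11329) - 28172 = ((-64 + 65 + (6 - sqrt(-7))) - 11329) - 28172 = ((-64 + 65 + (6 - I*sqrt(7))) - 11329) - 28172 = ((7 - I*sqrt(7)) - 11329) - 28172 = (-11322 - I*sqrt(7)) - 28172 = -39494 - I*sqrt(7)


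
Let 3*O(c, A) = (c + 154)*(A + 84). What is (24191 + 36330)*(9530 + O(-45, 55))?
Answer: 2647249061/3 ≈ 8.8242e+8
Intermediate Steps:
O(c, A) = (84 + A)*(154 + c)/3 (O(c, A) = ((c + 154)*(A + 84))/3 = ((154 + c)*(84 + A))/3 = ((84 + A)*(154 + c))/3 = (84 + A)*(154 + c)/3)
(24191 + 36330)*(9530 + O(-45, 55)) = (24191 + 36330)*(9530 + (4312 + 28*(-45) + (154/3)*55 + (1/3)*55*(-45))) = 60521*(9530 + (4312 - 1260 + 8470/3 - 825)) = 60521*(9530 + 15151/3) = 60521*(43741/3) = 2647249061/3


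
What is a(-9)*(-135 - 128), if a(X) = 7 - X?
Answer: -4208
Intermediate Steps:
a(-9)*(-135 - 128) = (7 - 1*(-9))*(-135 - 128) = (7 + 9)*(-263) = 16*(-263) = -4208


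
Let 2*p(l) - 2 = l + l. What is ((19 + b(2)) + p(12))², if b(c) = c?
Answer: 1156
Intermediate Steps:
p(l) = 1 + l (p(l) = 1 + (l + l)/2 = 1 + (2*l)/2 = 1 + l)
((19 + b(2)) + p(12))² = ((19 + 2) + (1 + 12))² = (21 + 13)² = 34² = 1156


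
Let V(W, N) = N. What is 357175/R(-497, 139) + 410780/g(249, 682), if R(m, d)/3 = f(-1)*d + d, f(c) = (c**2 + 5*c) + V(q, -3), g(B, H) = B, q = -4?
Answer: 312944995/207666 ≈ 1507.0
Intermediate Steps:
f(c) = -3 + c**2 + 5*c (f(c) = (c**2 + 5*c) - 3 = -3 + c**2 + 5*c)
R(m, d) = -18*d (R(m, d) = 3*((-3 + (-1)**2 + 5*(-1))*d + d) = 3*((-3 + 1 - 5)*d + d) = 3*(-7*d + d) = 3*(-6*d) = -18*d)
357175/R(-497, 139) + 410780/g(249, 682) = 357175/((-18*139)) + 410780/249 = 357175/(-2502) + 410780*(1/249) = 357175*(-1/2502) + 410780/249 = -357175/2502 + 410780/249 = 312944995/207666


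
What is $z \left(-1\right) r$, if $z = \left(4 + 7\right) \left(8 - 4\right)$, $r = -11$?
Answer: $484$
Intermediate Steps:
$z = 44$ ($z = 11 \cdot 4 = 44$)
$z \left(-1\right) r = 44 \left(-1\right) \left(-11\right) = \left(-44\right) \left(-11\right) = 484$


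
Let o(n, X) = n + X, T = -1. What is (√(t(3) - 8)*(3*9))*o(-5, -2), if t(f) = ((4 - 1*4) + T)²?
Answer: -189*I*√7 ≈ -500.05*I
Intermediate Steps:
o(n, X) = X + n
t(f) = 1 (t(f) = ((4 - 1*4) - 1)² = ((4 - 4) - 1)² = (0 - 1)² = (-1)² = 1)
(√(t(3) - 8)*(3*9))*o(-5, -2) = (√(1 - 8)*(3*9))*(-2 - 5) = (√(-7)*27)*(-7) = ((I*√7)*27)*(-7) = (27*I*√7)*(-7) = -189*I*√7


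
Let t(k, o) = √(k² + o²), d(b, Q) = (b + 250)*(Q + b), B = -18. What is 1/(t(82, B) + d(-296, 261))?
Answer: 805/1292526 - √1762/1292526 ≈ 0.00059034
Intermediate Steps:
d(b, Q) = (250 + b)*(Q + b)
1/(t(82, B) + d(-296, 261)) = 1/(√(82² + (-18)²) + ((-296)² + 250*261 + 250*(-296) + 261*(-296))) = 1/(√(6724 + 324) + (87616 + 65250 - 74000 - 77256)) = 1/(√7048 + 1610) = 1/(2*√1762 + 1610) = 1/(1610 + 2*√1762)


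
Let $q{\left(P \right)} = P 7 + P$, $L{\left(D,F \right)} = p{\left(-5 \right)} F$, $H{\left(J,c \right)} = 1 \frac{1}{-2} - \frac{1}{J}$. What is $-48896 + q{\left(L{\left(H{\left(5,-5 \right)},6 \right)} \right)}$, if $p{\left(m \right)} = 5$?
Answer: $-48656$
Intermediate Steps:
$H{\left(J,c \right)} = - \frac{1}{2} - \frac{1}{J}$ ($H{\left(J,c \right)} = 1 \left(- \frac{1}{2}\right) - \frac{1}{J} = - \frac{1}{2} - \frac{1}{J}$)
$L{\left(D,F \right)} = 5 F$
$q{\left(P \right)} = 8 P$ ($q{\left(P \right)} = 7 P + P = 8 P$)
$-48896 + q{\left(L{\left(H{\left(5,-5 \right)},6 \right)} \right)} = -48896 + 8 \cdot 5 \cdot 6 = -48896 + 8 \cdot 30 = -48896 + 240 = -48656$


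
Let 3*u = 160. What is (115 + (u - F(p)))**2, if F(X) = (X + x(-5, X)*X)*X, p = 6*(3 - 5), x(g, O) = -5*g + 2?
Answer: 134351281/9 ≈ 1.4928e+7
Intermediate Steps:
x(g, O) = 2 - 5*g
u = 160/3 (u = (1/3)*160 = 160/3 ≈ 53.333)
p = -12 (p = 6*(-2) = -12)
F(X) = 28*X**2 (F(X) = (X + (2 - 5*(-5))*X)*X = (X + (2 + 25)*X)*X = (X + 27*X)*X = (28*X)*X = 28*X**2)
(115 + (u - F(p)))**2 = (115 + (160/3 - 28*(-12)**2))**2 = (115 + (160/3 - 28*144))**2 = (115 + (160/3 - 1*4032))**2 = (115 + (160/3 - 4032))**2 = (115 - 11936/3)**2 = (-11591/3)**2 = 134351281/9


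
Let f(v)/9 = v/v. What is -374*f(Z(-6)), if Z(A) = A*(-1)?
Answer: -3366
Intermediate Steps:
Z(A) = -A
f(v) = 9 (f(v) = 9*(v/v) = 9*1 = 9)
-374*f(Z(-6)) = -374*9 = -3366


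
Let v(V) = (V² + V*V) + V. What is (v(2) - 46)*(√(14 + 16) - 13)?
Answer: 468 - 36*√30 ≈ 270.82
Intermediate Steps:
v(V) = V + 2*V² (v(V) = (V² + V²) + V = 2*V² + V = V + 2*V²)
(v(2) - 46)*(√(14 + 16) - 13) = (2*(1 + 2*2) - 46)*(√(14 + 16) - 13) = (2*(1 + 4) - 46)*(√30 - 13) = (2*5 - 46)*(-13 + √30) = (10 - 46)*(-13 + √30) = -36*(-13 + √30) = 468 - 36*√30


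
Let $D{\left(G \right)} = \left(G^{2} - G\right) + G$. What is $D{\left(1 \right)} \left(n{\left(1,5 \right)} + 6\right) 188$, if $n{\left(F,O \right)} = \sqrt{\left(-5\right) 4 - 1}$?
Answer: $1128 + 188 i \sqrt{21} \approx 1128.0 + 861.52 i$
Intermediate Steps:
$D{\left(G \right)} = G^{2}$
$n{\left(F,O \right)} = i \sqrt{21}$ ($n{\left(F,O \right)} = \sqrt{-20 - 1} = \sqrt{-21} = i \sqrt{21}$)
$D{\left(1 \right)} \left(n{\left(1,5 \right)} + 6\right) 188 = 1^{2} \left(i \sqrt{21} + 6\right) 188 = 1 \left(6 + i \sqrt{21}\right) 188 = \left(6 + i \sqrt{21}\right) 188 = 1128 + 188 i \sqrt{21}$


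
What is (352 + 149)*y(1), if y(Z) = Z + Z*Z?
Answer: 1002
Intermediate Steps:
y(Z) = Z + Z²
(352 + 149)*y(1) = (352 + 149)*(1*(1 + 1)) = 501*(1*2) = 501*2 = 1002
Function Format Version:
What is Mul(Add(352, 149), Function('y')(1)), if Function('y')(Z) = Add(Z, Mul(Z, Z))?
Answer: 1002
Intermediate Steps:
Function('y')(Z) = Add(Z, Pow(Z, 2))
Mul(Add(352, 149), Function('y')(1)) = Mul(Add(352, 149), Mul(1, Add(1, 1))) = Mul(501, Mul(1, 2)) = Mul(501, 2) = 1002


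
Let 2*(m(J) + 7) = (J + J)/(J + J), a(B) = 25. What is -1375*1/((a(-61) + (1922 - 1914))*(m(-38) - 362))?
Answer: 250/2211 ≈ 0.11307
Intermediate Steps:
m(J) = -13/2 (m(J) = -7 + ((J + J)/(J + J))/2 = -7 + ((2*J)/((2*J)))/2 = -7 + ((2*J)*(1/(2*J)))/2 = -7 + (½)*1 = -7 + ½ = -13/2)
-1375*1/((a(-61) + (1922 - 1914))*(m(-38) - 362)) = -1375*1/((25 + (1922 - 1914))*(-13/2 - 362)) = -1375*(-2/(737*(25 + 8))) = -1375/(33*(-737/2)) = -1375/(-24321/2) = -1375*(-2/24321) = 250/2211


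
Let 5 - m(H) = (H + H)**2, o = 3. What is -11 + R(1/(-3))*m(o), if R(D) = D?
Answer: -2/3 ≈ -0.66667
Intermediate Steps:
m(H) = 5 - 4*H**2 (m(H) = 5 - (H + H)**2 = 5 - (2*H)**2 = 5 - 4*H**2)
-11 + R(1/(-3))*m(o) = -11 + (5 - 4*3**2)/(-3) = -11 - (5 - 4*9)/3 = -11 - (5 - 36)/3 = -11 - 1/3*(-31) = -11 + 31/3 = -2/3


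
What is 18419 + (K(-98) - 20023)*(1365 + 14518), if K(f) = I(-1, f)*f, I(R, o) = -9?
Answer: -303998084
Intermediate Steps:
K(f) = -9*f
18419 + (K(-98) - 20023)*(1365 + 14518) = 18419 + (-9*(-98) - 20023)*(1365 + 14518) = 18419 + (882 - 20023)*15883 = 18419 - 19141*15883 = 18419 - 304016503 = -303998084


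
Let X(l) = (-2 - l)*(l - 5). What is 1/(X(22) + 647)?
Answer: 1/239 ≈ 0.0041841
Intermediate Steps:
X(l) = (-5 + l)*(-2 - l) (X(l) = (-2 - l)*(-5 + l) = (-5 + l)*(-2 - l))
1/(X(22) + 647) = 1/((10 - 1*22² + 3*22) + 647) = 1/((10 - 1*484 + 66) + 647) = 1/((10 - 484 + 66) + 647) = 1/(-408 + 647) = 1/239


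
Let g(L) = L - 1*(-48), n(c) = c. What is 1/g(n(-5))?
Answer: 1/43 ≈ 0.023256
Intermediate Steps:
g(L) = 48 + L (g(L) = L + 48 = 48 + L)
1/g(n(-5)) = 1/(48 - 5) = 1/43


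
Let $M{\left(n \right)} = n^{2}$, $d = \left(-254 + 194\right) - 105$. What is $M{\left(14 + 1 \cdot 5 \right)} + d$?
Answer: $196$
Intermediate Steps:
$d = -165$ ($d = -60 - 105 = -165$)
$M{\left(14 + 1 \cdot 5 \right)} + d = \left(14 + 1 \cdot 5\right)^{2} - 165 = \left(14 + 5\right)^{2} - 165 = 19^{2} - 165 = 361 - 165 = 196$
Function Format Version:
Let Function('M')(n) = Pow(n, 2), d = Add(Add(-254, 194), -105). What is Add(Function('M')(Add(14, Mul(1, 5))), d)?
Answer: 196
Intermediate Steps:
d = -165 (d = Add(-60, -105) = -165)
Add(Function('M')(Add(14, Mul(1, 5))), d) = Add(Pow(Add(14, Mul(1, 5)), 2), -165) = Add(Pow(Add(14, 5), 2), -165) = Add(Pow(19, 2), -165) = Add(361, -165) = 196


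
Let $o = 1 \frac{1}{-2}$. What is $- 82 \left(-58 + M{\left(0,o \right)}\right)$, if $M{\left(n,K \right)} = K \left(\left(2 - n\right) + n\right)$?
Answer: $4838$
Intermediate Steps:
$o = - \frac{1}{2}$ ($o = 1 \left(- \frac{1}{2}\right) = - \frac{1}{2} \approx -0.5$)
$M{\left(n,K \right)} = 2 K$ ($M{\left(n,K \right)} = K 2 = 2 K$)
$- 82 \left(-58 + M{\left(0,o \right)}\right) = - 82 \left(-58 + 2 \left(- \frac{1}{2}\right)\right) = - 82 \left(-58 - 1\right) = \left(-82\right) \left(-59\right) = 4838$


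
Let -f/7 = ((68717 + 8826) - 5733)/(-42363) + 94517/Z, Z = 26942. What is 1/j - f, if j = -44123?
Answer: 639130686522565/50359518929358 ≈ 12.691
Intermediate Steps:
f = -14485230557/1141343946 (f = -7*(((68717 + 8826) - 5733)/(-42363) + 94517/26942) = -7*((77543 - 5733)*(-1/42363) + 94517*(1/26942)) = -7*(71810*(-1/42363) + 94517/26942) = -7*(-71810/42363 + 94517/26942) = -7*2069318651/1141343946 = -14485230557/1141343946 ≈ -12.691)
1/j - f = 1/(-44123) - 1*(-14485230557/1141343946) = -1/44123 + 14485230557/1141343946 = 639130686522565/50359518929358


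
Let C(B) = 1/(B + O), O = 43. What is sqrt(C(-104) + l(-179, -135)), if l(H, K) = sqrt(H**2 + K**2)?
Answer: sqrt(-61 + 3721*sqrt(50266))/61 ≈ 14.973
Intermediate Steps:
C(B) = 1/(43 + B) (C(B) = 1/(B + 43) = 1/(43 + B))
sqrt(C(-104) + l(-179, -135)) = sqrt(1/(43 - 104) + sqrt((-179)**2 + (-135)**2)) = sqrt(1/(-61) + sqrt(32041 + 18225)) = sqrt(-1/61 + sqrt(50266))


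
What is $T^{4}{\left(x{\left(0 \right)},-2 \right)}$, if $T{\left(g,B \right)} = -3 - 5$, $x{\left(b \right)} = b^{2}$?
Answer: $4096$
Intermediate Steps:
$T{\left(g,B \right)} = -8$
$T^{4}{\left(x{\left(0 \right)},-2 \right)} = \left(-8\right)^{4} = 4096$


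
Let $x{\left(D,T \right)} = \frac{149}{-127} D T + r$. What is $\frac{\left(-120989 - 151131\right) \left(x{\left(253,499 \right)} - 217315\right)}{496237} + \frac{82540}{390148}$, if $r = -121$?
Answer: $\frac{1232207545097489865}{6146986470163} \approx 2.0046 \cdot 10^{5}$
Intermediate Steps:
$x{\left(D,T \right)} = -121 - \frac{149 D T}{127}$ ($x{\left(D,T \right)} = \frac{149}{-127} D T - 121 = 149 \left(- \frac{1}{127}\right) D T - 121 = - \frac{149 D}{127} T - 121 = - \frac{149 D T}{127} - 121 = -121 - \frac{149 D T}{127}$)
$\frac{\left(-120989 - 151131\right) \left(x{\left(253,499 \right)} - 217315\right)}{496237} + \frac{82540}{390148} = \frac{\left(-120989 - 151131\right) \left(\left(-121 - \frac{37697}{127} \cdot 499\right) - 217315\right)}{496237} + \frac{82540}{390148} = - 272120 \left(\left(-121 - \frac{18810803}{127}\right) - 217315\right) \frac{1}{496237} + 82540 \cdot \frac{1}{390148} = - 272120 \left(- \frac{18826170}{127} - 217315\right) \frac{1}{496237} + \frac{20635}{97537} = \left(-272120\right) \left(- \frac{46425175}{127}\right) \frac{1}{496237} + \frac{20635}{97537} = \frac{12633218621000}{127} \cdot \frac{1}{496237} + \frac{20635}{97537} = \frac{12633218621000}{63022099} + \frac{20635}{97537} = \frac{1232207545097489865}{6146986470163}$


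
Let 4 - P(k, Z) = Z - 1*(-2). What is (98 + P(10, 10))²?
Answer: 8100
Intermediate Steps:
P(k, Z) = 2 - Z (P(k, Z) = 4 - (Z - 1*(-2)) = 4 - (Z + 2) = 4 - (2 + Z) = 4 + (-2 - Z) = 2 - Z)
(98 + P(10, 10))² = (98 + (2 - 1*10))² = (98 + (2 - 10))² = (98 - 8)² = 90² = 8100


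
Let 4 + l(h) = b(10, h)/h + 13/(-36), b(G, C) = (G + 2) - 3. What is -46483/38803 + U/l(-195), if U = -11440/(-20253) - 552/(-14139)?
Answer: -5665760053289119/4244188014048319 ≈ -1.3349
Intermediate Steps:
b(G, C) = -1 + G (b(G, C) = (2 + G) - 3 = -1 + G)
U = 6404808/10605821 (U = -11440*(-1/20253) - 552*(-1/14139) = 11440/20253 + 184/4713 = 6404808/10605821 ≈ 0.60390)
l(h) = -157/36 + 9/h (l(h) = -4 + ((-1 + 10)/h + 13/(-36)) = -4 + (9/h + 13*(-1/36)) = -4 + (9/h - 13/36) = -4 + (-13/36 + 9/h) = -157/36 + 9/h)
-46483/38803 + U/l(-195) = -46483/38803 + 6404808/(10605821*(-157/36 + 9/(-195))) = -46483*1/38803 + 6404808/(10605821*(-157/36 + 9*(-1/195))) = -46483/38803 + 6404808/(10605821*(-157/36 - 3/65)) = -46483/38803 + 6404808/(10605821*(-10313/2340)) = -46483/38803 + (6404808/10605821)*(-2340/10313) = -46483/38803 - 14987250720/109377831973 = -5665760053289119/4244188014048319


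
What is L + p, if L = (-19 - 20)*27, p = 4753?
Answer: 3700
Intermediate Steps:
L = -1053 (L = -39*27 = -1053)
L + p = -1053 + 4753 = 3700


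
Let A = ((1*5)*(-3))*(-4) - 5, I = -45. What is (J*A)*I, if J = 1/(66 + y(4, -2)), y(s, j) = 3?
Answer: -825/23 ≈ -35.870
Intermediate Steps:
J = 1/69 (J = 1/(66 + 3) = 1/69 ≈ 0.014493)
A = 55 (A = (5*(-3))*(-4) - 5 = -15*(-4) - 5 = 60 - 5 = 55)
(J*A)*I = ((1/69)*55)*(-45) = (55/69)*(-45) = -825/23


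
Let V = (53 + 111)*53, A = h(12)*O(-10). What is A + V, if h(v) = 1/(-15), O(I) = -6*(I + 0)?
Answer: 8688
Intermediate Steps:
O(I) = -6*I
h(v) = -1/15
A = -4 (A = -(-2)*(-10)/5 = -1/15*60 = -4)
V = 8692 (V = 164*53 = 8692)
A + V = -4 + 8692 = 8688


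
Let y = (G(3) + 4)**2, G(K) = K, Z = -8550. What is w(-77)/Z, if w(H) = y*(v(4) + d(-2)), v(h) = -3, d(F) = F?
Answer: 49/1710 ≈ 0.028655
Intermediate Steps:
y = 49 (y = (3 + 4)**2 = 7**2 = 49)
w(H) = -245 (w(H) = 49*(-3 - 2) = 49*(-5) = -245)
w(-77)/Z = -245/(-8550) = -245*(-1/8550) = 49/1710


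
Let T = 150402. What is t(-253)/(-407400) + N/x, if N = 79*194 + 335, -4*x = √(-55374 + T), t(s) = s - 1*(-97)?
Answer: 13/33950 - 31322*√23757/23757 ≈ -203.21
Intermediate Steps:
t(s) = 97 + s (t(s) = s + 97 = 97 + s)
x = -√23757/2 (x = -√(-55374 + 150402)/4 = -√23757/2 ≈ -77.067)
N = 15661 (N = 15326 + 335 = 15661)
t(-253)/(-407400) + N/x = (97 - 253)/(-407400) + 15661/((-√23757/2)) = -156*(-1/407400) + 15661*(-2*√23757/23757) = 13/33950 - 31322*√23757/23757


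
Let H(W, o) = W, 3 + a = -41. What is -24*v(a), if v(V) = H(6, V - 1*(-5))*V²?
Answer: -278784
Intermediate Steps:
a = -44 (a = -3 - 41 = -44)
v(V) = 6*V²
-24*v(a) = -144*(-44)² = -144*1936 = -24*11616 = -278784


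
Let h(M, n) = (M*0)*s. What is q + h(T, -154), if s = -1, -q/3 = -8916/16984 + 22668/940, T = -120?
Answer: -70614801/997810 ≈ -70.770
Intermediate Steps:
q = -70614801/997810 (q = -3*(-8916/16984 + 22668/940) = -3*(-8916*1/16984 + 22668*(1/940)) = -3*(-2229/4246 + 5667/235) = -3*23538267/997810 = -70614801/997810 ≈ -70.770)
h(M, n) = 0 (h(M, n) = (M*0)*(-1) = 0*(-1) = 0)
q + h(T, -154) = -70614801/997810 + 0 = -70614801/997810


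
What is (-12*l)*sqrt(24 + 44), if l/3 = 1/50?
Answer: -36*sqrt(17)/25 ≈ -5.9373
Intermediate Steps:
l = 3/50 ≈ 0.060000
(-12*l)*sqrt(24 + 44) = (-12*3/50)*sqrt(24 + 44) = -36*sqrt(17)/25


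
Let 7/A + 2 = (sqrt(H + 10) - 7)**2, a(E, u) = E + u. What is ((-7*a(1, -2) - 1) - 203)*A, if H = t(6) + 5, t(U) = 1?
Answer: -197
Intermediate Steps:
H = 6 (H = 1 + 5 = 6)
A = 1 (A = 7/(-2 + (sqrt(6 + 10) - 7)**2) = 7/(-2 + (sqrt(16) - 7)**2) = 7/(-2 + (4 - 7)**2) = 7/(-2 + (-3)**2) = 7/(-2 + 9) = 7/7 = 7*(1/7) = 1)
((-7*a(1, -2) - 1) - 203)*A = ((-7*(1 - 2) - 1) - 203)*1 = ((-7*(-1) - 1) - 203)*1 = ((7 - 1) - 203)*1 = (6 - 203)*1 = -197*1 = -197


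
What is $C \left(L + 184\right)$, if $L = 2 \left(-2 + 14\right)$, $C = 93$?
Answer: $19344$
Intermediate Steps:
$L = 24$ ($L = 2 \cdot 12 = 24$)
$C \left(L + 184\right) = 93 \left(24 + 184\right) = 93 \cdot 208 = 19344$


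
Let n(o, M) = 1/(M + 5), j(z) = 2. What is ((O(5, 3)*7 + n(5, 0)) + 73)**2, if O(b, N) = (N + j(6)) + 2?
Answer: 373321/25 ≈ 14933.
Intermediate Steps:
n(o, M) = 1/(5 + M)
O(b, N) = 4 + N (O(b, N) = (N + 2) + 2 = (2 + N) + 2 = 4 + N)
((O(5, 3)*7 + n(5, 0)) + 73)**2 = (((4 + 3)*7 + 1/(5 + 0)) + 73)**2 = ((7*7 + 1/5) + 73)**2 = ((49 + 1/5) + 73)**2 = (246/5 + 73)**2 = (611/5)**2 = 373321/25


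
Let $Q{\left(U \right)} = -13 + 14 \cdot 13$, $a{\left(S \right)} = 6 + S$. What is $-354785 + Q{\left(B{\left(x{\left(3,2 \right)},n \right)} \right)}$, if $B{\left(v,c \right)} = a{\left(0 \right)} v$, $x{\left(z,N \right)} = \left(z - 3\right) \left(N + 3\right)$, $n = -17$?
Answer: $-354616$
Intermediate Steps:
$x{\left(z,N \right)} = \left(-3 + z\right) \left(3 + N\right)$
$B{\left(v,c \right)} = 6 v$ ($B{\left(v,c \right)} = \left(6 + 0\right) v = 6 v$)
$Q{\left(U \right)} = 169$ ($Q{\left(U \right)} = -13 + 182 = 169$)
$-354785 + Q{\left(B{\left(x{\left(3,2 \right)},n \right)} \right)} = -354785 + 169 = -354616$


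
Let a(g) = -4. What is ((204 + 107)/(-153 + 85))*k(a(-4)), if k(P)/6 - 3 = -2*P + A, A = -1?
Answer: -4665/17 ≈ -274.41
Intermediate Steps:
k(P) = 12 - 12*P (k(P) = 18 + 6*(-2*P - 1) = 18 + 6*(-1 - 2*P) = 18 + (-6 - 12*P) = 12 - 12*P)
((204 + 107)/(-153 + 85))*k(a(-4)) = ((204 + 107)/(-153 + 85))*(12 - 12*(-4)) = (311/(-68))*(12 + 48) = (311*(-1/68))*60 = -311/68*60 = -4665/17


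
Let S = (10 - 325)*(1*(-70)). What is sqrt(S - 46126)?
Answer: 2*I*sqrt(6019) ≈ 155.16*I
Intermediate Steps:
S = 22050 (S = -315*(-70) = 22050)
sqrt(S - 46126) = sqrt(22050 - 46126) = sqrt(-24076) = 2*I*sqrt(6019)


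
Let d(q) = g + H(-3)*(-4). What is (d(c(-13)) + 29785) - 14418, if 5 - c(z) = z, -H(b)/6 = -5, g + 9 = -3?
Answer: 15235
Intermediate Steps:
g = -12 (g = -9 - 3 = -12)
H(b) = 30 (H(b) = -6*(-5) = 30)
c(z) = 5 - z
d(q) = -132 (d(q) = -12 + 30*(-4) = -12 - 120 = -132)
(d(c(-13)) + 29785) - 14418 = (-132 + 29785) - 14418 = 29653 - 14418 = 15235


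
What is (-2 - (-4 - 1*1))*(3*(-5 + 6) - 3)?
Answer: 0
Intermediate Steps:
(-2 - (-4 - 1*1))*(3*(-5 + 6) - 3) = (-2 - (-4 - 1))*(3*1 - 3) = (-2 - 1*(-5))*(3 - 3) = (-2 + 5)*0 = 3*0 = 0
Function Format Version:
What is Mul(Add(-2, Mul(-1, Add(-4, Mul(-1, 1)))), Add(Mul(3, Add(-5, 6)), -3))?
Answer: 0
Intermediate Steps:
Mul(Add(-2, Mul(-1, Add(-4, Mul(-1, 1)))), Add(Mul(3, Add(-5, 6)), -3)) = Mul(Add(-2, Mul(-1, Add(-4, -1))), Add(Mul(3, 1), -3)) = Mul(Add(-2, Mul(-1, -5)), Add(3, -3)) = Mul(Add(-2, 5), 0) = Mul(3, 0) = 0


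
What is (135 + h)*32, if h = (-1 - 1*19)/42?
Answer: 90400/21 ≈ 4304.8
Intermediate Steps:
h = -10/21 (h = (-1 - 19)*(1/42) = -20*1/42 = -10/21 ≈ -0.47619)
(135 + h)*32 = (135 - 10/21)*32 = (2825/21)*32 = 90400/21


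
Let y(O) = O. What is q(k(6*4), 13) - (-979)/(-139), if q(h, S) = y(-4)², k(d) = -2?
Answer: 1245/139 ≈ 8.9568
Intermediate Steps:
q(h, S) = 16 (q(h, S) = (-4)² = 16)
q(k(6*4), 13) - (-979)/(-139) = 16 - (-979)/(-139) = 16 - (-979)*(-1)/139 = 16 - 89*11/139 = 16 - 979/139 = 1245/139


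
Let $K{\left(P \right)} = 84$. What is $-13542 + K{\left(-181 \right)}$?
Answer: $-13458$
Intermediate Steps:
$-13542 + K{\left(-181 \right)} = -13542 + 84 = -13458$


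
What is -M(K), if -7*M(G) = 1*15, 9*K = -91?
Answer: 15/7 ≈ 2.1429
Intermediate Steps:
K = -91/9 (K = (⅑)*(-91) = -91/9 ≈ -10.111)
M(G) = -15/7
-M(K) = -1*(-15/7) = 15/7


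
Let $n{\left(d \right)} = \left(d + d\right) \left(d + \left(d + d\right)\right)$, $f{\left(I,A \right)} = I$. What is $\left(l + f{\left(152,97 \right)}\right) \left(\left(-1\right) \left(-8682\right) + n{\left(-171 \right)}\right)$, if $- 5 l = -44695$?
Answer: $1673907648$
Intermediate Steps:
$l = 8939$ ($l = \left(- \frac{1}{5}\right) \left(-44695\right) = 8939$)
$n{\left(d \right)} = 6 d^{2}$ ($n{\left(d \right)} = 2 d \left(d + 2 d\right) = 2 d 3 d = 6 d^{2}$)
$\left(l + f{\left(152,97 \right)}\right) \left(\left(-1\right) \left(-8682\right) + n{\left(-171 \right)}\right) = \left(8939 + 152\right) \left(\left(-1\right) \left(-8682\right) + 6 \left(-171\right)^{2}\right) = 9091 \left(8682 + 6 \cdot 29241\right) = 9091 \left(8682 + 175446\right) = 9091 \cdot 184128 = 1673907648$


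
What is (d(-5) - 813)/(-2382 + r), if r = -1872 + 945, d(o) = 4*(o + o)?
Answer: 853/3309 ≈ 0.25778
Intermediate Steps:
d(o) = 8*o (d(o) = 4*(2*o) = 8*o)
r = -927
(d(-5) - 813)/(-2382 + r) = (8*(-5) - 813)/(-2382 - 927) = (-40 - 813)/(-3309) = -853*(-1/3309) = 853/3309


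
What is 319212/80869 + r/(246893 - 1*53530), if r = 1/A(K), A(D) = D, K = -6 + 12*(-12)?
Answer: 9258568412531/2345560867050 ≈ 3.9473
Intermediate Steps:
K = -150 (K = -6 - 144 = -150)
r = -1/150 (r = 1/(-150) = -1/150 ≈ -0.0066667)
319212/80869 + r/(246893 - 1*53530) = 319212/80869 - 1/(150*(246893 - 1*53530)) = 319212*(1/80869) - 1/(150*(246893 - 53530)) = 319212/80869 - 1/150/193363 = 319212/80869 - 1/150*1/193363 = 319212/80869 - 1/29004450 = 9258568412531/2345560867050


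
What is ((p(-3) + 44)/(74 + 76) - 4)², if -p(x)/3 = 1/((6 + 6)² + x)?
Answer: 75881521/5522500 ≈ 13.740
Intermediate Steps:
p(x) = -3/(144 + x) (p(x) = -3/((6 + 6)² + x) = -3/(12² + x) = -3/(144 + x))
((p(-3) + 44)/(74 + 76) - 4)² = ((-3/(144 - 3) + 44)/(74 + 76) - 4)² = ((-3/141 + 44)/150 - 4)² = ((-3*1/141 + 44)*(1/150) - 4)² = ((-1/47 + 44)*(1/150) - 4)² = ((2067/47)*(1/150) - 4)² = (689/2350 - 4)² = (-8711/2350)² = 75881521/5522500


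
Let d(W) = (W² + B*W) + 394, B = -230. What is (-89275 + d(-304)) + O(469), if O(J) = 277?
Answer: 73732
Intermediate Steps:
d(W) = 394 + W² - 230*W (d(W) = (W² - 230*W) + 394 = 394 + W² - 230*W)
(-89275 + d(-304)) + O(469) = (-89275 + (394 + (-304)² - 230*(-304))) + 277 = (-89275 + (394 + 92416 + 69920)) + 277 = (-89275 + 162730) + 277 = 73455 + 277 = 73732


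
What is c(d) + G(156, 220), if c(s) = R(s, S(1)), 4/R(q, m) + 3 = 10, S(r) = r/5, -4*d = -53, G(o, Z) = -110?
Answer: -766/7 ≈ -109.43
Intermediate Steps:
d = 53/4 (d = -1/4*(-53) = 53/4 ≈ 13.250)
S(r) = r/5 (S(r) = r*(1/5) = r/5)
R(q, m) = 4/7 (R(q, m) = 4/(-3 + 10) = 4/7)
c(s) = 4/7
c(d) + G(156, 220) = 4/7 - 110 = -766/7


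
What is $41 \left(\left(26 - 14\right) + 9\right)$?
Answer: $861$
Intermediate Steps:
$41 \left(\left(26 - 14\right) + 9\right) = 41 \left(12 + 9\right) = 41 \cdot 21 = 861$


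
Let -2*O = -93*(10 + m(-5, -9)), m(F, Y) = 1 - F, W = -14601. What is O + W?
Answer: -13857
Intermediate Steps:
O = 744 (O = -(-93)*(10 + (1 - 1*(-5)))/2 = -(-93)*(10 + (1 + 5))/2 = -(-93)*(10 + 6)/2 = -(-93)*16/2 = -1/2*(-1488) = 744)
O + W = 744 - 14601 = -13857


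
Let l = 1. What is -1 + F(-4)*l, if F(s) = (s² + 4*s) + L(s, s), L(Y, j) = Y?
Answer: -5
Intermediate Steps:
F(s) = s² + 5*s (F(s) = (s² + 4*s) + s = s² + 5*s)
-1 + F(-4)*l = -1 - 4*(5 - 4)*1 = -1 - 4*1*1 = -1 - 4*1 = -1 - 4 = -5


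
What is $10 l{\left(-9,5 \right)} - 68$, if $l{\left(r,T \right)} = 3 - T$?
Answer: $-88$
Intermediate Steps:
$10 l{\left(-9,5 \right)} - 68 = 10 \left(3 - 5\right) - 68 = 10 \left(-2\right) - 68 = -20 - 68 = -88$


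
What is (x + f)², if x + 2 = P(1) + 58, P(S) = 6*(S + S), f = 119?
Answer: 34969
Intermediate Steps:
P(S) = 12*S (P(S) = 6*(2*S) = 12*S)
x = 68 (x = -2 + (12*1 + 58) = -2 + (12 + 58) = -2 + 70 = 68)
(x + f)² = (68 + 119)² = 187² = 34969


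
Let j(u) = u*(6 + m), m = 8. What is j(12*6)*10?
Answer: 10080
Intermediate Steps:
j(u) = 14*u (j(u) = u*(6 + 8) = u*14 = 14*u)
j(12*6)*10 = (14*(12*6))*10 = (14*72)*10 = 1008*10 = 10080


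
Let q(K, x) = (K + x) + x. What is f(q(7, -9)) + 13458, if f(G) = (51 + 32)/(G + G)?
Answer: 295993/22 ≈ 13454.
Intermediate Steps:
q(K, x) = K + 2*x
f(G) = 83/(2*G) (f(G) = 83/((2*G)) = 83*(1/(2*G)) = 83/(2*G))
f(q(7, -9)) + 13458 = 83/(2*(7 + 2*(-9))) + 13458 = 83/(2*(7 - 18)) + 13458 = (83/2)/(-11) + 13458 = (83/2)*(-1/11) + 13458 = -83/22 + 13458 = 295993/22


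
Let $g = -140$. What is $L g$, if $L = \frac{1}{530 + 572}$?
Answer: $- \frac{70}{551} \approx -0.12704$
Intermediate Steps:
$L = \frac{1}{1102} \approx 0.00090744$
$L g = \frac{1}{1102} \left(-140\right) = - \frac{70}{551}$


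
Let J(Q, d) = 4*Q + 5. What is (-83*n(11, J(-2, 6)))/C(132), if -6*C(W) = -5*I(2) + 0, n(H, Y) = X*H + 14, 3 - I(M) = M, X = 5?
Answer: -34362/5 ≈ -6872.4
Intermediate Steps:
I(M) = 3 - M
J(Q, d) = 5 + 4*Q
n(H, Y) = 14 + 5*H (n(H, Y) = 5*H + 14 = 14 + 5*H)
C(W) = ⅚ (C(W) = -(-5*(3 - 1*2) + 0)/6 = -(-5*(3 - 2) + 0)/6 = -(-5*1 + 0)/6 = -(-5 + 0)/6 = -⅙*(-5) = ⅚)
(-83*n(11, J(-2, 6)))/C(132) = (-83*(14 + 5*11))/(⅚) = -83*(14 + 55)*(6/5) = -83*69*(6/5) = -5727*6/5 = -34362/5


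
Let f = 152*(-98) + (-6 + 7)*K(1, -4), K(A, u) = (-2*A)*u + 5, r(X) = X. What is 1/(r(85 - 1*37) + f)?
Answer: -1/14835 ≈ -6.7408e-5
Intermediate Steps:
K(A, u) = 5 - 2*A*u (K(A, u) = -2*A*u + 5 = 5 - 2*A*u)
f = -14883 (f = 152*(-98) + (-6 + 7)*(5 - 2*1*(-4)) = -14896 + 1*(5 + 8) = -14896 + 1*13 = -14896 + 13 = -14883)
1/(r(85 - 1*37) + f) = 1/((85 - 1*37) - 14883) = 1/((85 - 37) - 14883) = 1/(48 - 14883) = 1/(-14835) = -1/14835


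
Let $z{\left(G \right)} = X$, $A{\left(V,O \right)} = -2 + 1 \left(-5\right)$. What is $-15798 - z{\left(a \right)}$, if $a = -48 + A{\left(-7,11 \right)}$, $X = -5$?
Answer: $-15793$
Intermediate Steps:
$A{\left(V,O \right)} = -7$ ($A{\left(V,O \right)} = -2 - 5 = -7$)
$a = -55$ ($a = -48 - 7 = -55$)
$z{\left(G \right)} = -5$
$-15798 - z{\left(a \right)} = -15798 - -5 = -15798 + 5 = -15793$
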